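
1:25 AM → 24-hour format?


Input: 1:25 AM
AM hour stays: 1

01:25


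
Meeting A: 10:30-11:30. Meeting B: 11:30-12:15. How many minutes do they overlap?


Meeting A: 630-690 (in minutes from midnight)
Meeting B: 690-735
Overlap start = max(630, 690) = 690
Overlap end = min(690, 735) = 690
Overlap = max(0, 690 - 690) = 0 min

0 minutes


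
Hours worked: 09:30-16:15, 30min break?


Total time = (16×60+15) - (9×60+30)
= 975 - 570 = 405 min
Minus break: 405 - 30 = 375 min
= 6h 15m

6h 15m (375 minutes)


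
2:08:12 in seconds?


Hours: 2 × 3600 = 7200
Minutes: 8 × 60 = 480
Seconds: 12
Total = 7200 + 480 + 12 = 7692

7692 seconds


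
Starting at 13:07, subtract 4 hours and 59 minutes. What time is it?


08:08

Start: 787 minutes from midnight
Subtract: 299 minutes
Remaining: 787 - 299 = 488
Hours: 8, Minutes: 8


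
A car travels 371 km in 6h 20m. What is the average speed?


Distance: 371 km
Time: 6h 20m = 380 min = 380/60 = 19/3 hours
Speed = 371 ÷ (19/3) = 371 × 3 / 19 = 1113/19 ≈ 58.6 km/h

58.6 km/h


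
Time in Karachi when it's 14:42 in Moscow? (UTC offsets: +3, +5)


Time difference = UTC+5 - UTC+3 = +2 hours
New hour = (14 + 2) mod 24
= 16 mod 24 = 16
Minutes unchanged → 16:42

16:42


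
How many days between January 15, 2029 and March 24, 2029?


From January 15, 2029 to March 24, 2029
Rest of January 2029: 31 - 15 = 16
Full months: February 2029 28
Days into March 2029: 24
Total = 16 + 28 + 24 = 68 days

68 days


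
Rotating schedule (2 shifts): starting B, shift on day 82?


Shifts: A, B
Start: B (index 1)
Day 82: (1 + 82 - 1) mod 2
= 82 mod 2
= 0
Index 0 → shift A

Shift A


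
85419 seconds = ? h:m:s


23h 43m 39s

Hours: 85419 ÷ 3600 = 23 remainder 2619
Minutes: 2619 ÷ 60 = 43 remainder 39
Seconds: 39


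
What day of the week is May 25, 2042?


Sunday

Zeller's congruence:
q=25, m=5, k=42, j=20
h = (25 + ⌊13×6/5⌋ + 42 + ⌊42/4⌋ + ⌊20/4⌋ - 2×20) mod 7
= (25 + 15 + 42 + 10 + 5 - 40) mod 7
= 57 mod 7 = 1
h=1 → Sunday


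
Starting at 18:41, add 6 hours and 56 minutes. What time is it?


01:37 (next day)

Start: 1121 minutes from midnight
Add: 416 minutes
Total: 1537 minutes
Hours: 1537 ÷ 60 = 25 remainder 37
25 ≥ 24 → 25 - 24 = 1 (next day)


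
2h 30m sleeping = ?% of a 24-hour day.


Time: 150 minutes
Day: 1440 minutes
Percentage = (150/1440) × 100 ≈ 10.4%

10.4%


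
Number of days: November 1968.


Month: November (month 11)
November has 30 days

30 days


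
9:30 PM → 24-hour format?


21:30

Input: 9:30 PM
PM: 9 + 12 = 21


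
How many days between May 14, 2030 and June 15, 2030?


From May 14, 2030 to June 15, 2030
Rest of May 2030: 31 - 14 = 17
Days into June 2030: 15
Total = 17 + 15 = 32 days

32 days


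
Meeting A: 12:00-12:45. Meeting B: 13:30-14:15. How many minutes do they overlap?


0 minutes

Meeting A: 720-765 (in minutes from midnight)
Meeting B: 810-855
Overlap start = max(720, 810) = 810
Overlap end = min(765, 855) = 765
Overlap = max(0, 765 - 810) = 0 min


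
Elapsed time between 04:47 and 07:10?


2h 23m

End time in minutes: 7×60 + 10 = 430
Start time in minutes: 4×60 + 47 = 287
Difference = 430 - 287 = 143 minutes
= 2 hours 23 minutes


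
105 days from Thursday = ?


Start: Thursday (index 3)
(3 + 105) mod 7
= 108 mod 7
= 3
Index 3 → Thursday

Thursday


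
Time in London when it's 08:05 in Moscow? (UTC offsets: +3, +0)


05:05

Time difference = UTC+0 - UTC+3 = -3 hours
New hour = (8 -3) mod 24
= 5 mod 24 = 5
Minutes unchanged → 05:05


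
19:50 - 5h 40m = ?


14:10

Start: 1190 minutes from midnight
Subtract: 340 minutes
Remaining: 1190 - 340 = 850
Hours: 14, Minutes: 10


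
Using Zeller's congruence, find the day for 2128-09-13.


Zeller's congruence:
q=13, m=9, k=28, j=21
h = (13 + ⌊13×10/5⌋ + 28 + ⌊28/4⌋ + ⌊21/4⌋ - 2×21) mod 7
= (13 + 26 + 28 + 7 + 5 - 42) mod 7
= 37 mod 7 = 2
h=2 → Monday

Monday


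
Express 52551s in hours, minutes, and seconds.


14h 35m 51s

Hours: 52551 ÷ 3600 = 14 remainder 2151
Minutes: 2151 ÷ 60 = 35 remainder 51
Seconds: 51


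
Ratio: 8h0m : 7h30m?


16:15 (1.07)

Duration 1: 480 minutes
Duration 2: 450 minutes
Ratio = 480:450
GCD = 30
Simplified = 16:15
As a decimal: 16/15 ≈ 1.07


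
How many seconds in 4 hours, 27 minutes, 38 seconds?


Hours: 4 × 3600 = 14400
Minutes: 27 × 60 = 1620
Seconds: 38
Total = 14400 + 1620 + 38 = 16058

16058 seconds


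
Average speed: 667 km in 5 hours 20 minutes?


125.1 km/h

Distance: 667 km
Time: 5h 20m = 320 min = 320/60 = 16/3 hours
Speed = 667 ÷ (16/3) = 667 × 3 / 16 = 2001/16 ≈ 125.1 km/h


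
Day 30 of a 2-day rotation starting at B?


Shifts: A, B
Start: B (index 1)
Day 30: (1 + 30 - 1) mod 2
= 30 mod 2
= 0
Index 0 → shift A

Shift A


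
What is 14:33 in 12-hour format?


Hour: 14
14 - 12 = 2 → PM

2:33 PM


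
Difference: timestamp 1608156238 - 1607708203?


448035 seconds (124.5 hours / 5.19 days)

Difference = 1608156238 - 1607708203 = 448035 seconds
In hours: 448035 / 3600 ≈ 124.5
In days: 448035 / 86400 ≈ 5.19


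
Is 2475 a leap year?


No

Rules: divisible by 4 AND (not by 100 OR by 400)
2475 ÷ 4 = 618 remainder 3 → not divisible by 4
Not divisible by 4 → not a leap year


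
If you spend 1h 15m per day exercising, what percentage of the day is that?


Time: 75 minutes
Day: 1440 minutes
Percentage = (75/1440) × 100 ≈ 5.2%

5.2%


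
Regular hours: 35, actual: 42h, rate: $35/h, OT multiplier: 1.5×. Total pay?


Regular: 35h × $35 = $1225.00
Overtime: 42 - 35 = 7h
OT pay: 7h × $35 × 1.5 = $367.50
Total = $1225.00 + $367.50 = $1592.50

$1592.50


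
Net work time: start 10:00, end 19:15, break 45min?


8h 30m (510 minutes)

Total time = (19×60+15) - (10×60+0)
= 1155 - 600 = 555 min
Minus break: 555 - 45 = 510 min
= 8h 30m


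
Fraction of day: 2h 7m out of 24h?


0.0882 (8.82%)

Total minutes: 2×60 + 7 = 127
Day = 24×60 = 1440 minutes
Fraction = 127/1440 ≈ 0.0882
As a percentage: 127/1440 × 100 ≈ 8.82%


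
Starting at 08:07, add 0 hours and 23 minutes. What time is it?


Start: 487 minutes from midnight
Add: 23 minutes
Total: 510 minutes
Hours: 510 ÷ 60 = 8 remainder 30

08:30


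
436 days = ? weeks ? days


Weeks: 436 ÷ 7 = 62 remainder 2

62 weeks 2 days


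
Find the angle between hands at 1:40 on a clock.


170.0°

Hour hand = 1×30 + 40×0.5 = 50.0°
Minute hand = 40×6 = 240°
Difference = |50.0 - 240| = 190.0°
Since > 180°: 360 - 190.0 = 170.0°


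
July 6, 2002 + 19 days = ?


July 25, 2002

Start: July 6, 2002
Add 19 days
July 6 + 19 = July 25, 2002


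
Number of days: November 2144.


30 days

Month: November (month 11)
November has 30 days


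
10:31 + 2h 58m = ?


13:29

Start: 631 minutes from midnight
Add: 178 minutes
Total: 809 minutes
Hours: 809 ÷ 60 = 13 remainder 29


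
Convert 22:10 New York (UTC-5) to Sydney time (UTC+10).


Time difference = UTC+10 - UTC-5 = +15 hours
New hour = (22 + 15) mod 24
= 37 mod 24 = 13
Minutes unchanged → 13:10; 37 ≥ 24 → next day

13:10 (next day)


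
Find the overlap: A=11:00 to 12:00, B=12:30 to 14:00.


0 minutes

Meeting A: 660-720 (in minutes from midnight)
Meeting B: 750-840
Overlap start = max(660, 750) = 750
Overlap end = min(720, 840) = 720
Overlap = max(0, 720 - 750) = 0 min


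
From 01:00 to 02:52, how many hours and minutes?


End time in minutes: 2×60 + 52 = 172
Start time in minutes: 1×60 + 0 = 60
Difference = 172 - 60 = 112 minutes
= 1 hours 52 minutes

1h 52m


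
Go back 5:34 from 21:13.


Start: 1273 minutes from midnight
Subtract: 334 minutes
Remaining: 1273 - 334 = 939
Hours: 15, Minutes: 39

15:39


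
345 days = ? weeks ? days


Weeks: 345 ÷ 7 = 49 remainder 2

49 weeks 2 days


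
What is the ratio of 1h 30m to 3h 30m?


Duration 1: 90 minutes
Duration 2: 210 minutes
Ratio = 90:210
GCD = 30
Simplified = 3:7
As a decimal: 3/7 ≈ 0.43

3:7 (0.43)


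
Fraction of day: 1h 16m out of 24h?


0.0528 (5.28%)

Total minutes: 1×60 + 16 = 76
Day = 24×60 = 1440 minutes
Fraction = 76/1440 ≈ 0.0528
As a percentage: 76/1440 × 100 ≈ 5.28%


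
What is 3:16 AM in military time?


Input: 3:16 AM
AM hour stays: 3

03:16


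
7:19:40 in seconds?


26380 seconds

Hours: 7 × 3600 = 25200
Minutes: 19 × 60 = 1140
Seconds: 40
Total = 25200 + 1140 + 40 = 26380


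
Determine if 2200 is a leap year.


Rules: divisible by 4 AND (not by 100 OR by 400)
2200 ÷ 4 = 550 exactly → divisible by 4
2200 ÷ 100 = 22 exactly → divisible by 100
2200 ÷ 400 = 5 remainder 200 → not divisible by 400
Divisible by 100 but not by 400 → not a leap year

No


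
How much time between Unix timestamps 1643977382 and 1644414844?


Difference = 1644414844 - 1643977382 = 437462 seconds
In hours: 437462 / 3600 ≈ 121.5
In days: 437462 / 86400 ≈ 5.06

437462 seconds (121.5 hours / 5.06 days)


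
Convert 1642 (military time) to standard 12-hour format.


4:42 PM

Hour: 16
16 - 12 = 4 → PM


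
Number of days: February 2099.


28 days

Month: February (month 2)
February: 28 or 29 (leap year)
2099 leap year? No


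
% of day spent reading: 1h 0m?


Time: 60 minutes
Day: 1440 minutes
Percentage = (60/1440) × 100 ≈ 4.2%

4.2%


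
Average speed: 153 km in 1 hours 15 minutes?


122.4 km/h

Distance: 153 km
Time: 1h 15m = 75 min = 75/60 = 5/4 hours
Speed = 153 ÷ (5/4) = 153 × 4 / 5 = 612/5 = 122.4 km/h


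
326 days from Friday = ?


Start: Friday (index 4)
(4 + 326) mod 7
= 330 mod 7
= 1
Index 1 → Tuesday

Tuesday


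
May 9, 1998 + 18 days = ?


May 27, 1998

Start: May 9, 1998
Add 18 days
May 9 + 18 = May 27, 1998


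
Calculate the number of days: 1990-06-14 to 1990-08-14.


From June 14, 1990 to August 14, 1990
Rest of June 1990: 30 - 14 = 16
Full months: July 31
Days into August 1990: 14
Total = 16 + 31 + 14 = 61 days

61 days


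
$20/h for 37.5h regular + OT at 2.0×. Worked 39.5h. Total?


Regular: 37.5h × $20 = $750.00
Overtime: 39.5 - 37.5 = 2.0h
OT pay: 2.0h × $20 × 2.0 = $80.00
Total = $750.00 + $80.00 = $830.00

$830.00


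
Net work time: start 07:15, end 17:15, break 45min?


Total time = (17×60+15) - (7×60+15)
= 1035 - 435 = 600 min
Minus break: 600 - 45 = 555 min
= 9h 15m

9h 15m (555 minutes)


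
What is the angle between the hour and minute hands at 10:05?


Hour hand = 10×30 + 5×0.5 = 302.5°
Minute hand = 5×6 = 30°
Difference = |302.5 - 30| = 272.5°
Since > 180°: 360 - 272.5 = 87.5°

87.5°


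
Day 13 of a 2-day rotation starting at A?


Shifts: A, B
Start: A (index 0)
Day 13: (0 + 13 - 1) mod 2
= 12 mod 2
= 0
Index 0 → shift A

Shift A


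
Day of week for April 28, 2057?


Zeller's congruence:
q=28, m=4, k=57, j=20
h = (28 + ⌊13×5/5⌋ + 57 + ⌊57/4⌋ + ⌊20/4⌋ - 2×20) mod 7
= (28 + 13 + 57 + 14 + 5 - 40) mod 7
= 77 mod 7 = 0
h=0 → Saturday

Saturday


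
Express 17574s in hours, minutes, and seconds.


Hours: 17574 ÷ 3600 = 4 remainder 3174
Minutes: 3174 ÷ 60 = 52 remainder 54
Seconds: 54

4h 52m 54s


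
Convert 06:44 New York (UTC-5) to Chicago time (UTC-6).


05:44

Time difference = UTC-6 - UTC-5 = -1 hours
New hour = (6 -1) mod 24
= 5 mod 24 = 5
Minutes unchanged → 05:44


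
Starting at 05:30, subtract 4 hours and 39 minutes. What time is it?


00:51

Start: 330 minutes from midnight
Subtract: 279 minutes
Remaining: 330 - 279 = 51
Hours: 0, Minutes: 51


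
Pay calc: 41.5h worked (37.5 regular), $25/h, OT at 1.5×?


Regular: 37.5h × $25 = $937.50
Overtime: 41.5 - 37.5 = 4.0h
OT pay: 4.0h × $25 × 1.5 = $150.00
Total = $937.50 + $150.00 = $1087.50

$1087.50


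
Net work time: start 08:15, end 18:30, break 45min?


Total time = (18×60+30) - (8×60+15)
= 1110 - 495 = 615 min
Minus break: 615 - 45 = 570 min
= 9h 30m

9h 30m (570 minutes)


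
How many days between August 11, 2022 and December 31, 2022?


From August 11, 2022 to December 31, 2022
Rest of August 2022: 31 - 11 = 20
Full months: September 30, October 31, November 30
Days into December 2022: 31
Total = 20 + 30 + 31 + 30 + 31 = 142 days

142 days


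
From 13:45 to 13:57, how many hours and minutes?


End time in minutes: 13×60 + 57 = 837
Start time in minutes: 13×60 + 45 = 825
Difference = 837 - 825 = 12 minutes
= 0 hours 12 minutes

0h 12m


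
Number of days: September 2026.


30 days

Month: September (month 9)
September has 30 days


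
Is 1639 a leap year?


No

Rules: divisible by 4 AND (not by 100 OR by 400)
1639 ÷ 4 = 409 remainder 3 → not divisible by 4
Not divisible by 4 → not a leap year


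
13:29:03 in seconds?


Hours: 13 × 3600 = 46800
Minutes: 29 × 60 = 1740
Seconds: 3
Total = 46800 + 1740 + 3 = 48543

48543 seconds


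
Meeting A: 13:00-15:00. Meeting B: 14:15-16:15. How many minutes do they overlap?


Meeting A: 780-900 (in minutes from midnight)
Meeting B: 855-975
Overlap start = max(780, 855) = 855
Overlap end = min(900, 975) = 900
Overlap = max(0, 900 - 855) = 45 min

45 minutes


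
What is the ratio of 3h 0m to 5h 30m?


Duration 1: 180 minutes
Duration 2: 330 minutes
Ratio = 180:330
GCD = 30
Simplified = 6:11
As a decimal: 6/11 ≈ 0.55

6:11 (0.55)


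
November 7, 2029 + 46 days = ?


Start: November 7, 2029
Add 46 days
November 7 → December 1: 30 - 7 + 1 = 24 days (46 - 24 = 22 left)
December 1 + 22 = December 23, 2029

December 23, 2029


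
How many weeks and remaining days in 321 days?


45 weeks 6 days

Weeks: 321 ÷ 7 = 45 remainder 6


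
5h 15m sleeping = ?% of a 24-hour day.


21.9%

Time: 315 minutes
Day: 1440 minutes
Percentage = (315/1440) × 100 ≈ 21.9%


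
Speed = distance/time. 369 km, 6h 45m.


54.7 km/h

Distance: 369 km
Time: 6h 45m = 405 min = 405/60 = 27/4 hours
Speed = 369 ÷ (27/4) = 369 × 4 / 27 = 1476/27 ≈ 54.7 km/h


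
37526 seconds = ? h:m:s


Hours: 37526 ÷ 3600 = 10 remainder 1526
Minutes: 1526 ÷ 60 = 25 remainder 26
Seconds: 26

10h 25m 26s


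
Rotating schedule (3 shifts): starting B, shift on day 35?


Shift C

Shifts: A, B, C
Start: B (index 1)
Day 35: (1 + 35 - 1) mod 3
= 35 mod 3
= 2
Index 2 → shift C


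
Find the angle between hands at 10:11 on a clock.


Hour hand = 10×30 + 11×0.5 = 305.5°
Minute hand = 11×6 = 66°
Difference = |305.5 - 66| = 239.5°
Since > 180°: 360 - 239.5 = 120.5°

120.5°


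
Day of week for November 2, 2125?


Friday

Zeller's congruence:
q=2, m=11, k=25, j=21
h = (2 + ⌊13×12/5⌋ + 25 + ⌊25/4⌋ + ⌊21/4⌋ - 2×21) mod 7
= (2 + 31 + 25 + 6 + 5 - 42) mod 7
= 27 mod 7 = 6
h=6 → Friday


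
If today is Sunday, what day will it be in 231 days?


Sunday

Start: Sunday (index 6)
(6 + 231) mod 7
= 237 mod 7
= 6
Index 6 → Sunday


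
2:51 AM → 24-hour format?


Input: 2:51 AM
AM hour stays: 2

02:51


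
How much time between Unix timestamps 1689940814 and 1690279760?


Difference = 1690279760 - 1689940814 = 338946 seconds
In hours: 338946 / 3600 ≈ 94.2
In days: 338946 / 86400 ≈ 3.92

338946 seconds (94.2 hours / 3.92 days)


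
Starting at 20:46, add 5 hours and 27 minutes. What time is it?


02:13 (next day)

Start: 1246 minutes from midnight
Add: 327 minutes
Total: 1573 minutes
Hours: 1573 ÷ 60 = 26 remainder 13
26 ≥ 24 → 26 - 24 = 2 (next day)


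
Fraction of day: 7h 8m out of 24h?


Total minutes: 7×60 + 8 = 428
Day = 24×60 = 1440 minutes
Fraction = 428/1440 ≈ 0.2972
As a percentage: 428/1440 × 100 ≈ 29.72%

0.2972 (29.72%)


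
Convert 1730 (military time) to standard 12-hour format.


Hour: 17
17 - 12 = 5 → PM

5:30 PM


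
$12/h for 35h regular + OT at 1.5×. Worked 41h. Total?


$528.00

Regular: 35h × $12 = $420.00
Overtime: 41 - 35 = 6h
OT pay: 6h × $12 × 1.5 = $108.00
Total = $420.00 + $108.00 = $528.00


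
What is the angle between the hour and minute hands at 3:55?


Hour hand = 3×30 + 55×0.5 = 117.5°
Minute hand = 55×6 = 330°
Difference = |117.5 - 330| = 212.5°
Since > 180°: 360 - 212.5 = 147.5°

147.5°


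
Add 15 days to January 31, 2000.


February 15, 2000

Start: January 31, 2000
Add 15 days
January 31 → February 1: 31 - 31 + 1 = 1 days (15 - 1 = 14 left)
February 1 + 14 = February 15, 2000


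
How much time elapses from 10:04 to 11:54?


End time in minutes: 11×60 + 54 = 714
Start time in minutes: 10×60 + 4 = 604
Difference = 714 - 604 = 110 minutes
= 1 hours 50 minutes

1h 50m


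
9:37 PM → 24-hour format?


21:37

Input: 9:37 PM
PM: 9 + 12 = 21


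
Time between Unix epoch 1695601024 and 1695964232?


Difference = 1695964232 - 1695601024 = 363208 seconds
In hours: 363208 / 3600 ≈ 100.9
In days: 363208 / 86400 ≈ 4.20

363208 seconds (100.9 hours / 4.20 days)


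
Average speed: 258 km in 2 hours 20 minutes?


110.6 km/h

Distance: 258 km
Time: 2h 20m = 140 min = 140/60 = 7/3 hours
Speed = 258 ÷ (7/3) = 258 × 3 / 7 = 774/7 ≈ 110.6 km/h


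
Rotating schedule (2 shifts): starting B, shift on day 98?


Shift A

Shifts: A, B
Start: B (index 1)
Day 98: (1 + 98 - 1) mod 2
= 98 mod 2
= 0
Index 0 → shift A


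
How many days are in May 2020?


31 days

Month: May (month 5)
May has 31 days


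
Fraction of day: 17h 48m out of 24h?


0.7417 (74.17%)

Total minutes: 17×60 + 48 = 1068
Day = 24×60 = 1440 minutes
Fraction = 1068/1440 ≈ 0.7417
As a percentage: 1068/1440 × 100 ≈ 74.17%


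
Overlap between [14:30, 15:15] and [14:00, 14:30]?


Meeting A: 870-915 (in minutes from midnight)
Meeting B: 840-870
Overlap start = max(870, 840) = 870
Overlap end = min(915, 870) = 870
Overlap = max(0, 870 - 870) = 0 min

0 minutes


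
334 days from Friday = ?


Start: Friday (index 4)
(4 + 334) mod 7
= 338 mod 7
= 2
Index 2 → Wednesday

Wednesday


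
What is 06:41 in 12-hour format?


Hour: 6
6 < 12 → AM

6:41 AM


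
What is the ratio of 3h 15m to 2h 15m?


13:9 (1.44)

Duration 1: 195 minutes
Duration 2: 135 minutes
Ratio = 195:135
GCD = 15
Simplified = 13:9
As a decimal: 13/9 ≈ 1.44


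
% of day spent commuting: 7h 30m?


31.3%

Time: 450 minutes
Day: 1440 minutes
Percentage = (450/1440) × 100 ≈ 31.3%


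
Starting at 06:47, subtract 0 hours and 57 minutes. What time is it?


05:50

Start: 407 minutes from midnight
Subtract: 57 minutes
Remaining: 407 - 57 = 350
Hours: 5, Minutes: 50


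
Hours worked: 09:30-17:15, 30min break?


Total time = (17×60+15) - (9×60+30)
= 1035 - 570 = 465 min
Minus break: 465 - 30 = 435 min
= 7h 15m

7h 15m (435 minutes)


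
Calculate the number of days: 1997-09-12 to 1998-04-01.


From September 12, 1997 to April 1, 1998
Rest of September 1997: 30 - 12 = 18
Full months: October 31, November 30, December 31, January 31, February 1998 28, March 31
Days into April 1998: 1
Total = 18 + 31 + 30 + 31 + 31 + 28 + 31 + 1 = 201 days

201 days


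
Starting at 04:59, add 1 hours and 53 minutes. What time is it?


Start: 299 minutes from midnight
Add: 113 minutes
Total: 412 minutes
Hours: 412 ÷ 60 = 6 remainder 52

06:52


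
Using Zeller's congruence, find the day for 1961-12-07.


Thursday

Zeller's congruence:
q=7, m=12, k=61, j=19
h = (7 + ⌊13×13/5⌋ + 61 + ⌊61/4⌋ + ⌊19/4⌋ - 2×19) mod 7
= (7 + 33 + 61 + 15 + 4 - 38) mod 7
= 82 mod 7 = 5
h=5 → Thursday


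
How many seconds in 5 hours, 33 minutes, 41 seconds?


Hours: 5 × 3600 = 18000
Minutes: 33 × 60 = 1980
Seconds: 41
Total = 18000 + 1980 + 41 = 20021

20021 seconds


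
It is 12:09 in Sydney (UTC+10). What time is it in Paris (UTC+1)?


03:09

Time difference = UTC+1 - UTC+10 = -9 hours
New hour = (12 -9) mod 24
= 3 mod 24 = 3
Minutes unchanged → 03:09


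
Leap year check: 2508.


Yes

Rules: divisible by 4 AND (not by 100 OR by 400)
2508 ÷ 4 = 627 exactly → divisible by 4
2508 ÷ 100 = 25 remainder 8 → not divisible by 100
Divisible by 4 but not by 100 → leap year


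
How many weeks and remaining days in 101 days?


Weeks: 101 ÷ 7 = 14 remainder 3

14 weeks 3 days


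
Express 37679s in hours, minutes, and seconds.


Hours: 37679 ÷ 3600 = 10 remainder 1679
Minutes: 1679 ÷ 60 = 27 remainder 59
Seconds: 59

10h 27m 59s


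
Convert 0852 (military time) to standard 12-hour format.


Hour: 8
8 < 12 → AM

8:52 AM


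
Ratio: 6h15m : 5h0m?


5:4 (1.25)

Duration 1: 375 minutes
Duration 2: 300 minutes
Ratio = 375:300
GCD = 75
Simplified = 5:4
As a decimal: 5/4 = 1.25


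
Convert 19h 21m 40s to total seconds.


Hours: 19 × 3600 = 68400
Minutes: 21 × 60 = 1260
Seconds: 40
Total = 68400 + 1260 + 40 = 69700

69700 seconds


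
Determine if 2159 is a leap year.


No

Rules: divisible by 4 AND (not by 100 OR by 400)
2159 ÷ 4 = 539 remainder 3 → not divisible by 4
Not divisible by 4 → not a leap year


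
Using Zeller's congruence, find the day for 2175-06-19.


Monday

Zeller's congruence:
q=19, m=6, k=75, j=21
h = (19 + ⌊13×7/5⌋ + 75 + ⌊75/4⌋ + ⌊21/4⌋ - 2×21) mod 7
= (19 + 18 + 75 + 18 + 5 - 42) mod 7
= 93 mod 7 = 2
h=2 → Monday


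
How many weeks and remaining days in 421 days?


Weeks: 421 ÷ 7 = 60 remainder 1

60 weeks 1 days


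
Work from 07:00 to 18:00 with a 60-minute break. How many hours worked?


Total time = (18×60+0) - (7×60+0)
= 1080 - 420 = 660 min
Minus break: 660 - 60 = 600 min
= 10h 0m

10h 0m (600 minutes)


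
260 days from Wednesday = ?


Thursday

Start: Wednesday (index 2)
(2 + 260) mod 7
= 262 mod 7
= 3
Index 3 → Thursday


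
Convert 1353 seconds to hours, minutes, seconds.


Hours: 1353 ÷ 3600 = 0 remainder 1353
Minutes: 1353 ÷ 60 = 22 remainder 33
Seconds: 33

0h 22m 33s


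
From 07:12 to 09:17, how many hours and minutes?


End time in minutes: 9×60 + 17 = 557
Start time in minutes: 7×60 + 12 = 432
Difference = 557 - 432 = 125 minutes
= 2 hours 5 minutes

2h 5m


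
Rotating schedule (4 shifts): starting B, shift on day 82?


Shift C

Shifts: A, B, C, D
Start: B (index 1)
Day 82: (1 + 82 - 1) mod 4
= 82 mod 4
= 2
Index 2 → shift C


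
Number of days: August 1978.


31 days

Month: August (month 8)
August has 31 days


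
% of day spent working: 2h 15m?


9.4%

Time: 135 minutes
Day: 1440 minutes
Percentage = (135/1440) × 100 ≈ 9.4%


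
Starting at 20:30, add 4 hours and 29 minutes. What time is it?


00:59 (next day)

Start: 1230 minutes from midnight
Add: 269 minutes
Total: 1499 minutes
Hours: 1499 ÷ 60 = 24 remainder 59
24 ≥ 24 → 24 - 24 = 0 (next day)


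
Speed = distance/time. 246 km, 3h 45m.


Distance: 246 km
Time: 3h 45m = 225 min = 225/60 = 15/4 hours
Speed = 246 ÷ (15/4) = 246 × 4 / 15 = 984/15 = 65.6 km/h

65.6 km/h


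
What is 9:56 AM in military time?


09:56

Input: 9:56 AM
AM hour stays: 9


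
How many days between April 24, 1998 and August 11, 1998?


109 days

From April 24, 1998 to August 11, 1998
Rest of April 1998: 30 - 24 = 6
Full months: May 31, June 30, July 31
Days into August 1998: 11
Total = 6 + 31 + 30 + 31 + 11 = 109 days


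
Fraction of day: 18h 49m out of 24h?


Total minutes: 18×60 + 49 = 1129
Day = 24×60 = 1440 minutes
Fraction = 1129/1440 ≈ 0.7840
As a percentage: 1129/1440 × 100 ≈ 78.40%

0.7840 (78.40%)


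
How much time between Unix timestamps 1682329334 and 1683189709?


Difference = 1683189709 - 1682329334 = 860375 seconds
In hours: 860375 / 3600 ≈ 239.0
In days: 860375 / 86400 ≈ 9.96

860375 seconds (239.0 hours / 9.96 days)


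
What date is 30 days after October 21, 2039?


Start: October 21, 2039
Add 30 days
October 21 → November 1: 31 - 21 + 1 = 11 days (30 - 11 = 19 left)
November 1 + 19 = November 20, 2039

November 20, 2039


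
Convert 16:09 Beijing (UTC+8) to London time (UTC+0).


Time difference = UTC+0 - UTC+8 = -8 hours
New hour = (16 -8) mod 24
= 8 mod 24 = 8
Minutes unchanged → 08:09

08:09


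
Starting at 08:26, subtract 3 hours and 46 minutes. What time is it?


Start: 506 minutes from midnight
Subtract: 226 minutes
Remaining: 506 - 226 = 280
Hours: 4, Minutes: 40

04:40


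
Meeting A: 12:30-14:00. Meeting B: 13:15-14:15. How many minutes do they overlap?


Meeting A: 750-840 (in minutes from midnight)
Meeting B: 795-855
Overlap start = max(750, 795) = 795
Overlap end = min(840, 855) = 840
Overlap = max(0, 840 - 795) = 45 min

45 minutes


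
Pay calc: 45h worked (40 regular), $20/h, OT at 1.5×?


Regular: 40h × $20 = $800.00
Overtime: 45 - 40 = 5h
OT pay: 5h × $20 × 1.5 = $150.00
Total = $800.00 + $150.00 = $950.00

$950.00


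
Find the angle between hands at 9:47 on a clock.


11.5°

Hour hand = 9×30 + 47×0.5 = 293.5°
Minute hand = 47×6 = 282°
Difference = |293.5 - 282| = 11.5°


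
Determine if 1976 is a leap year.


Yes

Rules: divisible by 4 AND (not by 100 OR by 400)
1976 ÷ 4 = 494 exactly → divisible by 4
1976 ÷ 100 = 19 remainder 76 → not divisible by 100
Divisible by 4 but not by 100 → leap year


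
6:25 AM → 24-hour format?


06:25

Input: 6:25 AM
AM hour stays: 6


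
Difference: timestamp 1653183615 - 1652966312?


217303 seconds (60.4 hours / 2.52 days)

Difference = 1653183615 - 1652966312 = 217303 seconds
In hours: 217303 / 3600 ≈ 60.4
In days: 217303 / 86400 ≈ 2.52


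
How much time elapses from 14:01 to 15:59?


End time in minutes: 15×60 + 59 = 959
Start time in minutes: 14×60 + 1 = 841
Difference = 959 - 841 = 118 minutes
= 1 hours 58 minutes

1h 58m


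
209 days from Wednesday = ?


Start: Wednesday (index 2)
(2 + 209) mod 7
= 211 mod 7
= 1
Index 1 → Tuesday

Tuesday


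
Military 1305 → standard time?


Hour: 13
13 - 12 = 1 → PM

1:05 PM


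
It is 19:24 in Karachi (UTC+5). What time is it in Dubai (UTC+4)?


18:24

Time difference = UTC+4 - UTC+5 = -1 hours
New hour = (19 -1) mod 24
= 18 mod 24 = 18
Minutes unchanged → 18:24


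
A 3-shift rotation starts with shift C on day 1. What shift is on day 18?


Shifts: A, B, C
Start: C (index 2)
Day 18: (2 + 18 - 1) mod 3
= 19 mod 3
= 1
Index 1 → shift B

Shift B


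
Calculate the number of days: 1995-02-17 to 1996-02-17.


From February 17, 1995 to February 17, 1996
Rest of February 1995: 28 - 17 = 11
Full months: March 31, April 30, May 31, June 30, July 31, August 31, September 30, October 31, November 30, December 31, January 31
Days into February 1996: 17
Total = 11 + 31 + 30 + 31 + 30 + 31 + 31 + 30 + 31 + 30 + 31 + 31 + 17 = 365 days

365 days


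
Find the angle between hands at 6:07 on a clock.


141.5°

Hour hand = 6×30 + 7×0.5 = 183.5°
Minute hand = 7×6 = 42°
Difference = |183.5 - 42| = 141.5°


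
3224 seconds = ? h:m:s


Hours: 3224 ÷ 3600 = 0 remainder 3224
Minutes: 3224 ÷ 60 = 53 remainder 44
Seconds: 44

0h 53m 44s


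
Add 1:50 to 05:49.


07:39

Start: 349 minutes from midnight
Add: 110 minutes
Total: 459 minutes
Hours: 459 ÷ 60 = 7 remainder 39


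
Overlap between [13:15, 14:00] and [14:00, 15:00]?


0 minutes

Meeting A: 795-840 (in minutes from midnight)
Meeting B: 840-900
Overlap start = max(795, 840) = 840
Overlap end = min(840, 900) = 840
Overlap = max(0, 840 - 840) = 0 min


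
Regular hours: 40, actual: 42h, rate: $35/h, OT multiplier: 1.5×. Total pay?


Regular: 40h × $35 = $1400.00
Overtime: 42 - 40 = 2h
OT pay: 2h × $35 × 1.5 = $105.00
Total = $1400.00 + $105.00 = $1505.00

$1505.00


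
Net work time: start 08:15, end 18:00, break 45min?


Total time = (18×60+0) - (8×60+15)
= 1080 - 495 = 585 min
Minus break: 585 - 45 = 540 min
= 9h 0m

9h 0m (540 minutes)


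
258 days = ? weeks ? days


36 weeks 6 days

Weeks: 258 ÷ 7 = 36 remainder 6


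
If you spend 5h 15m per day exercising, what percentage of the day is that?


Time: 315 minutes
Day: 1440 minutes
Percentage = (315/1440) × 100 ≈ 21.9%

21.9%


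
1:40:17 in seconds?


Hours: 1 × 3600 = 3600
Minutes: 40 × 60 = 2400
Seconds: 17
Total = 3600 + 2400 + 17 = 6017

6017 seconds


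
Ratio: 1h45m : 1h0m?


Duration 1: 105 minutes
Duration 2: 60 minutes
Ratio = 105:60
GCD = 15
Simplified = 7:4
As a decimal: 7/4 = 1.75

7:4 (1.75)


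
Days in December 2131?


31 days

Month: December (month 12)
December has 31 days


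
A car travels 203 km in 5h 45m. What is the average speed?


35.3 km/h

Distance: 203 km
Time: 5h 45m = 345 min = 345/60 = 23/4 hours
Speed = 203 ÷ (23/4) = 203 × 4 / 23 = 812/23 ≈ 35.3 km/h


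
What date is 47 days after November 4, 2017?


Start: November 4, 2017
Add 47 days
November 4 → December 1: 30 - 4 + 1 = 27 days (47 - 27 = 20 left)
December 1 + 20 = December 21, 2017

December 21, 2017


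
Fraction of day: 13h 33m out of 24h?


0.5646 (56.46%)

Total minutes: 13×60 + 33 = 813
Day = 24×60 = 1440 minutes
Fraction = 813/1440 ≈ 0.5646
As a percentage: 813/1440 × 100 ≈ 56.46%


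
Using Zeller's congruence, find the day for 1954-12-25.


Zeller's congruence:
q=25, m=12, k=54, j=19
h = (25 + ⌊13×13/5⌋ + 54 + ⌊54/4⌋ + ⌊19/4⌋ - 2×19) mod 7
= (25 + 33 + 54 + 13 + 4 - 38) mod 7
= 91 mod 7 = 0
h=0 → Saturday

Saturday


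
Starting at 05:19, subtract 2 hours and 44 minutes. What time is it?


02:35

Start: 319 minutes from midnight
Subtract: 164 minutes
Remaining: 319 - 164 = 155
Hours: 2, Minutes: 35


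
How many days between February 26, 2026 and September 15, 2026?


From February 26, 2026 to September 15, 2026
Rest of February 2026: 28 - 26 = 2
Full months: March 31, April 30, May 31, June 30, July 31, August 31
Days into September 2026: 15
Total = 2 + 31 + 30 + 31 + 30 + 31 + 31 + 15 = 201 days

201 days


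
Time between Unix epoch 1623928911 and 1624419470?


Difference = 1624419470 - 1623928911 = 490559 seconds
In hours: 490559 / 3600 ≈ 136.3
In days: 490559 / 86400 ≈ 5.68

490559 seconds (136.3 hours / 5.68 days)


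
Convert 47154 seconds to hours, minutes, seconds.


13h 5m 54s

Hours: 47154 ÷ 3600 = 13 remainder 354
Minutes: 354 ÷ 60 = 5 remainder 54
Seconds: 54


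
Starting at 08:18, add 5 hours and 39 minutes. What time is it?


Start: 498 minutes from midnight
Add: 339 minutes
Total: 837 minutes
Hours: 837 ÷ 60 = 13 remainder 57

13:57


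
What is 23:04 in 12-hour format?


11:04 PM

Hour: 23
23 - 12 = 11 → PM


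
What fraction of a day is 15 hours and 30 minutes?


0.6458 (64.58%)

Total minutes: 15×60 + 30 = 930
Day = 24×60 = 1440 minutes
Fraction = 930/1440 ≈ 0.6458
As a percentage: 930/1440 × 100 ≈ 64.58%


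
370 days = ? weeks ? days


Weeks: 370 ÷ 7 = 52 remainder 6

52 weeks 6 days


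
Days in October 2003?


31 days

Month: October (month 10)
October has 31 days


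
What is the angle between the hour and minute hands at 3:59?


Hour hand = 3×30 + 59×0.5 = 119.5°
Minute hand = 59×6 = 354°
Difference = |119.5 - 354| = 234.5°
Since > 180°: 360 - 234.5 = 125.5°

125.5°


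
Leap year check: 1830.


Rules: divisible by 4 AND (not by 100 OR by 400)
1830 ÷ 4 = 457 remainder 2 → not divisible by 4
Not divisible by 4 → not a leap year

No


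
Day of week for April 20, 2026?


Zeller's congruence:
q=20, m=4, k=26, j=20
h = (20 + ⌊13×5/5⌋ + 26 + ⌊26/4⌋ + ⌊20/4⌋ - 2×20) mod 7
= (20 + 13 + 26 + 6 + 5 - 40) mod 7
= 30 mod 7 = 2
h=2 → Monday

Monday


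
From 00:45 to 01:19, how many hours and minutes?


0h 34m

End time in minutes: 1×60 + 19 = 79
Start time in minutes: 0×60 + 45 = 45
Difference = 79 - 45 = 34 minutes
= 0 hours 34 minutes


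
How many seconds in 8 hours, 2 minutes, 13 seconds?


28933 seconds

Hours: 8 × 3600 = 28800
Minutes: 2 × 60 = 120
Seconds: 13
Total = 28800 + 120 + 13 = 28933


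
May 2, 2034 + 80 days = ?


July 21, 2034

Start: May 2, 2034
Add 80 days
May 2 → June 1: 31 - 2 + 1 = 30 days (80 - 30 = 50 left)
June 1 → July 1: 30 - 1 + 1 = 30 days (50 - 30 = 20 left)
July 1 + 20 = July 21, 2034


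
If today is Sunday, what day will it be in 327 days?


Start: Sunday (index 6)
(6 + 327) mod 7
= 333 mod 7
= 4
Index 4 → Friday

Friday


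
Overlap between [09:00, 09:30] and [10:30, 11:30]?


Meeting A: 540-570 (in minutes from midnight)
Meeting B: 630-690
Overlap start = max(540, 630) = 630
Overlap end = min(570, 690) = 570
Overlap = max(0, 570 - 630) = 0 min

0 minutes


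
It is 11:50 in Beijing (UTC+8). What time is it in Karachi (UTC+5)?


Time difference = UTC+5 - UTC+8 = -3 hours
New hour = (11 -3) mod 24
= 8 mod 24 = 8
Minutes unchanged → 08:50

08:50


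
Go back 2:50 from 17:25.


Start: 1045 minutes from midnight
Subtract: 170 minutes
Remaining: 1045 - 170 = 875
Hours: 14, Minutes: 35

14:35


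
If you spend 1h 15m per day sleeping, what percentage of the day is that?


5.2%

Time: 75 minutes
Day: 1440 minutes
Percentage = (75/1440) × 100 ≈ 5.2%


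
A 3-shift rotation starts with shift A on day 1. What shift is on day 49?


Shifts: A, B, C
Start: A (index 0)
Day 49: (0 + 49 - 1) mod 3
= 48 mod 3
= 0
Index 0 → shift A

Shift A


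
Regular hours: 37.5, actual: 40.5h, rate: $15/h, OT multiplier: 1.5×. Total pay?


Regular: 37.5h × $15 = $562.50
Overtime: 40.5 - 37.5 = 3.0h
OT pay: 3.0h × $15 × 1.5 = $67.50
Total = $562.50 + $67.50 = $630.00

$630.00


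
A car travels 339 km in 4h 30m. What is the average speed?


75.3 km/h

Distance: 339 km
Time: 4h 30m = 270 min = 270/60 = 9/2 hours
Speed = 339 ÷ (9/2) = 339 × 2 / 9 = 678/9 ≈ 75.3 km/h


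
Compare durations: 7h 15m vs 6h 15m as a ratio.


29:25 (1.16)

Duration 1: 435 minutes
Duration 2: 375 minutes
Ratio = 435:375
GCD = 15
Simplified = 29:25
As a decimal: 29/25 = 1.16


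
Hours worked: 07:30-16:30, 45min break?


8h 15m (495 minutes)

Total time = (16×60+30) - (7×60+30)
= 990 - 450 = 540 min
Minus break: 540 - 45 = 495 min
= 8h 15m


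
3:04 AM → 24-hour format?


03:04

Input: 3:04 AM
AM hour stays: 3


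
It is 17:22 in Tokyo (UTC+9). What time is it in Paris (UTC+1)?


09:22

Time difference = UTC+1 - UTC+9 = -8 hours
New hour = (17 -8) mod 24
= 9 mod 24 = 9
Minutes unchanged → 09:22


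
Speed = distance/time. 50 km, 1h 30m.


Distance: 50 km
Time: 1h 30m = 90 min = 90/60 = 3/2 hours
Speed = 50 ÷ (3/2) = 50 × 2 / 3 = 100/3 ≈ 33.3 km/h

33.3 km/h


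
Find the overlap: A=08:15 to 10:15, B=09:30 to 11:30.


Meeting A: 495-615 (in minutes from midnight)
Meeting B: 570-690
Overlap start = max(495, 570) = 570
Overlap end = min(615, 690) = 615
Overlap = max(0, 615 - 570) = 45 min

45 minutes


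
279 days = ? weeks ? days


39 weeks 6 days

Weeks: 279 ÷ 7 = 39 remainder 6


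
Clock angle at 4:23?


Hour hand = 4×30 + 23×0.5 = 131.5°
Minute hand = 23×6 = 138°
Difference = |131.5 - 138| = 6.5°

6.5°


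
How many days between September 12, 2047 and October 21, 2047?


39 days

From September 12, 2047 to October 21, 2047
Rest of September 2047: 30 - 12 = 18
Days into October 2047: 21
Total = 18 + 21 = 39 days


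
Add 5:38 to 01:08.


Start: 68 minutes from midnight
Add: 338 minutes
Total: 406 minutes
Hours: 406 ÷ 60 = 6 remainder 46

06:46


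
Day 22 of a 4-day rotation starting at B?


Shifts: A, B, C, D
Start: B (index 1)
Day 22: (1 + 22 - 1) mod 4
= 22 mod 4
= 2
Index 2 → shift C

Shift C


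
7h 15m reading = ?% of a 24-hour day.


Time: 435 minutes
Day: 1440 minutes
Percentage = (435/1440) × 100 ≈ 30.2%

30.2%


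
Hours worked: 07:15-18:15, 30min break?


10h 30m (630 minutes)

Total time = (18×60+15) - (7×60+15)
= 1095 - 435 = 660 min
Minus break: 660 - 30 = 630 min
= 10h 30m


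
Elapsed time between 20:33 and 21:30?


End time in minutes: 21×60 + 30 = 1290
Start time in minutes: 20×60 + 33 = 1233
Difference = 1290 - 1233 = 57 minutes
= 0 hours 57 minutes

0h 57m


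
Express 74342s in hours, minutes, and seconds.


20h 39m 2s

Hours: 74342 ÷ 3600 = 20 remainder 2342
Minutes: 2342 ÷ 60 = 39 remainder 2
Seconds: 2


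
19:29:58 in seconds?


70198 seconds

Hours: 19 × 3600 = 68400
Minutes: 29 × 60 = 1740
Seconds: 58
Total = 68400 + 1740 + 58 = 70198


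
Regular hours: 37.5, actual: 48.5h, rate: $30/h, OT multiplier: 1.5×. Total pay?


$1620.00

Regular: 37.5h × $30 = $1125.00
Overtime: 48.5 - 37.5 = 11.0h
OT pay: 11.0h × $30 × 1.5 = $495.00
Total = $1125.00 + $495.00 = $1620.00


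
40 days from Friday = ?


Wednesday

Start: Friday (index 4)
(4 + 40) mod 7
= 44 mod 7
= 2
Index 2 → Wednesday


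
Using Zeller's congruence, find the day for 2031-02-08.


Saturday

Zeller's congruence:
q=8, m=14, k=30, j=20
h = (8 + ⌊13×15/5⌋ + 30 + ⌊30/4⌋ + ⌊20/4⌋ - 2×20) mod 7
= (8 + 39 + 30 + 7 + 5 - 40) mod 7
= 49 mod 7 = 0
h=0 → Saturday


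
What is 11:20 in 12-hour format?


11:20 AM

Hour: 11
11 < 12 → AM


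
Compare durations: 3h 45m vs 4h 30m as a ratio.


Duration 1: 225 minutes
Duration 2: 270 minutes
Ratio = 225:270
GCD = 45
Simplified = 5:6
As a decimal: 5/6 ≈ 0.83

5:6 (0.83)


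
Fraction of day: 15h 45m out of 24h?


Total minutes: 15×60 + 45 = 945
Day = 24×60 = 1440 minutes
Fraction = 945/1440 ≈ 0.6563
As a percentage: 945/1440 × 100 ≈ 65.63%

0.6563 (65.63%)


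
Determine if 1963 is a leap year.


Rules: divisible by 4 AND (not by 100 OR by 400)
1963 ÷ 4 = 490 remainder 3 → not divisible by 4
Not divisible by 4 → not a leap year

No


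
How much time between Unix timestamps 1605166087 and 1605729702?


563615 seconds (156.6 hours / 6.52 days)

Difference = 1605729702 - 1605166087 = 563615 seconds
In hours: 563615 / 3600 ≈ 156.6
In days: 563615 / 86400 ≈ 6.52


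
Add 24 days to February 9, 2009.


Start: February 9, 2009
Add 24 days
February 9 → March 1: 28 - 9 + 1 = 20 days (24 - 20 = 4 left)
March 1 + 4 = March 5, 2009

March 5, 2009


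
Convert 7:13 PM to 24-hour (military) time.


19:13

Input: 7:13 PM
PM: 7 + 12 = 19


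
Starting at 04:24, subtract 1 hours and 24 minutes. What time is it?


03:00

Start: 264 minutes from midnight
Subtract: 84 minutes
Remaining: 264 - 84 = 180
Hours: 3, Minutes: 0


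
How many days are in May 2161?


31 days

Month: May (month 5)
May has 31 days


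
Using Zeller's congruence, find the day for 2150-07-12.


Sunday

Zeller's congruence:
q=12, m=7, k=50, j=21
h = (12 + ⌊13×8/5⌋ + 50 + ⌊50/4⌋ + ⌊21/4⌋ - 2×21) mod 7
= (12 + 20 + 50 + 12 + 5 - 42) mod 7
= 57 mod 7 = 1
h=1 → Sunday


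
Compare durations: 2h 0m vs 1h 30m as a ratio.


4:3 (1.33)

Duration 1: 120 minutes
Duration 2: 90 minutes
Ratio = 120:90
GCD = 30
Simplified = 4:3
As a decimal: 4/3 ≈ 1.33


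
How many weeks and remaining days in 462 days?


Weeks: 462 ÷ 7 = 66 remainder 0

66 weeks 0 days


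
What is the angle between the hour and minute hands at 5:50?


125.0°

Hour hand = 5×30 + 50×0.5 = 175.0°
Minute hand = 50×6 = 300°
Difference = |175.0 - 300| = 125.0°


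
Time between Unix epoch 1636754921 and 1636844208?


89287 seconds (24.8 hours / 1.03 days)

Difference = 1636844208 - 1636754921 = 89287 seconds
In hours: 89287 / 3600 ≈ 24.8
In days: 89287 / 86400 ≈ 1.03


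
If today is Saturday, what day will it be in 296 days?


Monday

Start: Saturday (index 5)
(5 + 296) mod 7
= 301 mod 7
= 0
Index 0 → Monday
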